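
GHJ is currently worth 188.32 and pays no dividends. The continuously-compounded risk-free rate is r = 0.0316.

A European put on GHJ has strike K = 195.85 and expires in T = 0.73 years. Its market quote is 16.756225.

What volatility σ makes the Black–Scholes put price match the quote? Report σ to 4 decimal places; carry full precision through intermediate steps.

At σ = 0.2349 the Black–Scholes value reproduces the quote:
σ√T = 0.2349·√0.73 = 0.200699
d₁ = (ln(S/K) + (r+σ²/2)T) / (σ√T) = (ln(188.32/195.85) + (0.0316+0.2349²/2)·0.73) / 0.200699 = (-0.039206 + 0.043208) / 0.200699 = 0.019938
d₂ = d₁ − σ√T = 0.019938 − 0.200699 = -0.180761
e^{−rT} = 0.977196
N(−d₁) = 0.492046,  N(−d₂) = 0.571722
V = K·e^{−rT}·N(−d₂) − S·N(−d₁) = 109.418396 − 92.662171 = 16.756225 (the observed quote) — the price is monotone increasing in volatility, hence this σ is the only solution

sigma = 0.2349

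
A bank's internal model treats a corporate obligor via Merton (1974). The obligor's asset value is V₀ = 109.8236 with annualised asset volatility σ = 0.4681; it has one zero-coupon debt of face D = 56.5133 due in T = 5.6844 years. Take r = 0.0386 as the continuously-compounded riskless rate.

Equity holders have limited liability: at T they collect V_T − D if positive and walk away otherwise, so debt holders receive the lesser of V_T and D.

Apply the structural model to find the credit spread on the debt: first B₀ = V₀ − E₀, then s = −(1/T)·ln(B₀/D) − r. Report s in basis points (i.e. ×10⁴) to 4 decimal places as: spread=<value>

With assets at 109.8236 and a single debt payment of 56.5133 at 5.6844 years:
d₁ = [ln(V₀/D) + (r + σ²/2)T] / (σ√T)
   = [ln(109.8236/56.5133) + (0.0386 + 0.5·0.4681²)·5.6844] / (0.4681·√5.6844)
   = [0.664399 + 0.842194] / 1.116043 = 1.349942
d₂ = d₁ − σ√T = 1.349942 − 1.116043 = 0.233899
N(d₁) = 0.911483,  N(d₂) = 0.592468,  e^(−rT) = 0.802986
E₀ = V₀·N(d₁) − D·e^(−rT)·N(d₂)
   = 109.8236·0.911483 − 56.5133·0.802986·0.592468 = 73.216460
B₀ = V₀ − E₀ = 109.8236 − 73.216460 = 36.607140
spread = −(1/T)·ln(B₀/D) − r = −(1/5.6844)·ln(36.607140/56.5133) − 0.0386 = 0.03779024
in basis points: 0.03779024 × 10⁴ = 377.9024 bp

spread=377.9024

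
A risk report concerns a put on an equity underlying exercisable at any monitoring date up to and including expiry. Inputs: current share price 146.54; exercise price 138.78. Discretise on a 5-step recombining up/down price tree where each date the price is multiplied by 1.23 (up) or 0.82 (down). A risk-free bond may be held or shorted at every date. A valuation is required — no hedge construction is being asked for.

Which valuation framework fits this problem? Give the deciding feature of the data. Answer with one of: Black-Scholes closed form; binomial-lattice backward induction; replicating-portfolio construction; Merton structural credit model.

Key observation: the defining feature is the embedded early-exercise option across 5 discrete dates on the spot-146.54 tree; pricing the strike-138.78 put means working backward with an exercise test at every node.

framework: binomial-lattice backward induction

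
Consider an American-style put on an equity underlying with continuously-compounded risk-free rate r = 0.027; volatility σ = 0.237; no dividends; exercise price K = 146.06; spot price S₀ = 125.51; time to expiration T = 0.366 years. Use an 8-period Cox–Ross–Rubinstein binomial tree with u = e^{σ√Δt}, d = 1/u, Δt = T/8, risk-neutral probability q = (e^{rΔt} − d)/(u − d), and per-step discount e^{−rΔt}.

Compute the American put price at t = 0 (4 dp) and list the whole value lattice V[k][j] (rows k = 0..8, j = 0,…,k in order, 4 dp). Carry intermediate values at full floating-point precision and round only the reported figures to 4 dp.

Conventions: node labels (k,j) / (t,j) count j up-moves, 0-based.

price = 21.3543
tree:
21.3543
26.8046 15.9462
32.6510 21.0131 10.9090
38.2567 26.7538 15.3131 6.5233
43.5854 32.6510 20.6872 9.9665 3.0896
48.6506 38.2567 26.7538 14.6600 5.2886 0.8940
53.4654 43.5854 32.6510 20.5500 8.7949 1.7885 0.0000
58.0423 48.6506 38.2567 26.7538 14.0236 3.5779 0.0000 0.0000
62.3929 53.4654 43.5854 32.6510 20.5500 7.1577 0.0000 0.0000 0.0000

Δt=0.04575  u=1.05200  d=0.95057  q=0.49952  discount=0.99877
step 8 (expiry): payoffs max(K−S,0) = 62.3929 53.4654 43.5854 32.6510 20.5500 7.1577 0.0000 0.0000 0.0000
k=7: (k=7,j=0): S=88.0177, K−S=58.0423, hold=57.8620 ⇒ V=58.0423 exercise | (k=7,j=1): S=97.4094, K−S=48.6506, hold=48.4703 ⇒ V=48.6506 exercise | (k=7,j=2): S=107.8033, K−S=38.2567, hold=38.0764 ⇒ V=38.2567 exercise | (k=7,j=3): S=119.3062, K−S=26.7538, hold=26.5735 ⇒ V=26.7538 exercise | (k=7,j=4): S=132.0364, K−S=14.0236, hold=13.8432 ⇒ V=14.0236 exercise | (k=7,j=5): S=146.1251, K−S=0.0000, hold=3.5779 ⇒ V=3.5779 continue | (k=7,j=6): S=161.7170, K−S=0.0000, hold=0.0000 ⇒ V=0.0000 continue | (k=7,j=7): S=178.9727, K−S=0.0000, hold=0.0000 ⇒ V=0.0000 continue
k=6: (k=6,j=0): S=92.5946, K−S=53.4654, hold=53.2851 ⇒ V=53.4654 exercise | (k=6,j=1): S=102.4746, K−S=43.5854, hold=43.4051 ⇒ V=43.5854 exercise | (k=6,j=2): S=113.4090, K−S=32.6510, hold=32.4707 ⇒ V=32.6510 exercise | (k=6,j=3): S=125.5100, K−S=20.5500, hold=20.3697 ⇒ V=20.5500 exercise | (k=6,j=4): S=138.9023, K−S=7.1577, hold=8.7949 ⇒ V=8.7949 continue | (k=6,j=5): S=153.7235, K−S=0.0000, hold=1.7885 ⇒ V=1.7885 continue | (k=6,j=6): S=170.1262, K−S=0.0000, hold=0.0000 ⇒ V=0.0000 continue
k=5: (k=5,j=0): S=97.4094, K−S=48.6506, hold=48.4703 ⇒ V=48.6506 exercise | (k=5,j=1): S=107.8033, K−S=38.2567, hold=38.0764 ⇒ V=38.2567 exercise | (k=5,j=2): S=119.3062, K−S=26.7538, hold=26.5735 ⇒ V=26.7538 exercise | (k=5,j=3): S=132.0364, K−S=14.0236, hold=14.6600 ⇒ V=14.6600 continue | (k=5,j=4): S=146.1251, K−S=0.0000, hold=5.2886 ⇒ V=5.2886 continue | (k=5,j=5): S=161.7170, K−S=0.0000, hold=0.8940 ⇒ V=0.8940 continue
k=4: (k=4,j=0): S=102.4746, K−S=43.5854, hold=43.4051 ⇒ V=43.5854 exercise | (k=4,j=1): S=113.4090, K−S=32.6510, hold=32.4707 ⇒ V=32.6510 exercise | (k=4,j=2): S=125.5100, K−S=20.5500, hold=20.6872 ⇒ V=20.6872 continue | (k=4,j=3): S=138.9023, K−S=7.1577, hold=9.9665 ⇒ V=9.9665 continue | (k=4,j=4): S=153.7235, K−S=0.0000, hold=3.0896 ⇒ V=3.0896 continue
k=3: (k=3,j=0): S=107.8033, K−S=38.2567, hold=38.0764 ⇒ V=38.2567 exercise | (k=3,j=1): S=119.3062, K−S=26.7538, hold=26.6420 ⇒ V=26.7538 exercise | (k=3,j=2): S=132.0364, K−S=14.0236, hold=15.3131 ⇒ V=15.3131 continue | (k=3,j=3): S=146.1251, K−S=0.0000, hold=6.5233 ⇒ V=6.5233 continue
k=2: (k=2,j=0): S=113.4090, K−S=32.6510, hold=32.4707 ⇒ V=32.6510 exercise | (k=2,j=1): S=125.5100, K−S=20.5500, hold=21.0131 ⇒ V=21.0131 continue | (k=2,j=2): S=138.9023, K−S=7.1577, hold=10.9090 ⇒ V=10.9090 continue
k=1: (k=1,j=0): S=119.3062, K−S=26.7538, hold=26.8046 ⇒ V=26.8046 continue | (k=1,j=1): S=132.0364, K−S=14.0236, hold=15.9462 ⇒ V=15.9462 continue
k=0: (k=0,j=0): S=125.5100, K−S=20.5500, hold=21.3543 ⇒ V=21.3543 continue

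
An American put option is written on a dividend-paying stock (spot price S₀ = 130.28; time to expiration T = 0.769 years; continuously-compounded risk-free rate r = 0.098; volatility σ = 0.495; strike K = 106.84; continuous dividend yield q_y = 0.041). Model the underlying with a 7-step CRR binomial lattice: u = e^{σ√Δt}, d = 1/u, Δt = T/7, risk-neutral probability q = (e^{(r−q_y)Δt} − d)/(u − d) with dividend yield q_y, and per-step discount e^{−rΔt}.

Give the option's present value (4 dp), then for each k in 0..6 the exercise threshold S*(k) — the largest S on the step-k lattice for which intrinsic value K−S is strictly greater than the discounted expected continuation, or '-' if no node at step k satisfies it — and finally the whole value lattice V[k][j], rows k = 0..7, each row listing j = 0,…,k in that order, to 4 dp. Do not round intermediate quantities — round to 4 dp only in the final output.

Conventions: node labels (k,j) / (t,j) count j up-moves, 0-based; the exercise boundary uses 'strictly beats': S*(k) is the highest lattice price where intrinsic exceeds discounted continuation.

params: Δt=0.10986 u=1.17829 d=0.84869 q=0.47813 e^(-rΔt)=0.98929
t_7 payoffs: 65.5252 49.4796 27.2023 0.0000 0.0000 0.0000 0.0000 0.0000
t_6: node(6,0) S=48.6810 payoff=58.1590 vs cont=57.2337 → 58.1590 [stop]  node(6,1) S=67.5873 payoff=39.2527 vs cont=38.4123 → 39.2527 [stop]  node(6,2) S=93.8365 payoff=13.0035 vs cont=14.0440 → 14.0440 [wait]  node(6,3) S=130.2800 payoff=0.0000 vs cont=0.0000 → 0.0000 [wait]  node(6,4) S=180.8772 payoff=0.0000 vs cont=0.0000 → 0.0000 [wait]  node(6,5) S=251.1251 payoff=0.0000 vs cont=0.0000 → 0.0000 [wait]  node(6,6) S=348.6553 payoff=0.0000 vs cont=0.0000 → 0.0000 [wait]  ⇒ S*(6)=67.5873
t_5: node(5,0) S=57.3604 payoff=49.4796 vs cont=48.5933 → 49.4796 [stop]  node(5,1) S=79.6377 payoff=27.2023 vs cont=26.9083 → 27.2023 [stop]  node(5,2) S=110.5668 payoff=0.0000 vs cont=7.2506 → 7.2506 [wait]  node(5,3) S=153.5079 payoff=0.0000 vs cont=0.0000 → 0.0000 [wait]  node(5,4) S=213.1263 payoff=0.0000 vs cont=0.0000 → 0.0000 [wait]  node(5,5) S=295.8988 payoff=0.0000 vs cont=0.0000 → 0.0000 [wait]  ⇒ S*(5)=79.6377
t_4: node(4,0) S=67.5873 payoff=39.2527 vs cont=38.4123 → 39.2527 [stop]  node(4,1) S=93.8365 payoff=13.0035 vs cont=17.4736 → 17.4736 [wait]  node(4,2) S=130.2800 payoff=0.0000 vs cont=3.7433 → 3.7433 [wait]  node(4,3) S=180.8772 payoff=0.0000 vs cont=0.0000 → 0.0000 [wait]  node(4,4) S=251.1251 payoff=0.0000 vs cont=0.0000 → 0.0000 [wait]  ⇒ S*(4)=67.5873
t_3: node(3,0) S=79.6377 payoff=27.2023 vs cont=28.5306 → 28.5306 [wait]  node(3,1) S=110.5668 payoff=0.0000 vs cont=10.7919 → 10.7919 [wait]  node(3,2) S=153.5079 payoff=0.0000 vs cont=1.9326 → 1.9326 [wait]  node(3,3) S=213.1263 payoff=0.0000 vs cont=0.0000 → 0.0000 [wait]  ⇒ S*(3)=-
t_2: node(2,0) S=93.8365 payoff=13.0035 vs cont=19.8344 → 19.8344 [wait]  node(2,1) S=130.2800 payoff=0.0000 vs cont=6.4858 → 6.4858 [wait]  node(2,2) S=180.8772 payoff=0.0000 vs cont=0.9978 → 0.9978 [wait]  ⇒ S*(2)=-
t_1: node(1,0) S=110.5668 payoff=0.0000 vs cont=13.3080 → 13.3080 [wait]  node(1,1) S=153.5079 payoff=0.0000 vs cont=3.8204 → 3.8204 [wait]  ⇒ S*(1)=-
t_0: node(0,0) S=130.2800 payoff=0.0000 vs cont=8.6777 → 8.6777 [wait]  ⇒ S*(0)=-

price = 8.6777
boundary = - - - - 67.5873 79.6377 67.5873
tree:
8.6777
13.3080 3.8204
19.8344 6.4858 0.9978
28.5306 10.7919 1.9326 0.0000
39.2527 17.4736 3.7433 0.0000 0.0000
49.4796 27.2023 7.2506 0.0000 0.0000 0.0000
58.1590 39.2527 14.0440 0.0000 0.0000 0.0000 0.0000
65.5252 49.4796 27.2023 0.0000 0.0000 0.0000 0.0000 0.0000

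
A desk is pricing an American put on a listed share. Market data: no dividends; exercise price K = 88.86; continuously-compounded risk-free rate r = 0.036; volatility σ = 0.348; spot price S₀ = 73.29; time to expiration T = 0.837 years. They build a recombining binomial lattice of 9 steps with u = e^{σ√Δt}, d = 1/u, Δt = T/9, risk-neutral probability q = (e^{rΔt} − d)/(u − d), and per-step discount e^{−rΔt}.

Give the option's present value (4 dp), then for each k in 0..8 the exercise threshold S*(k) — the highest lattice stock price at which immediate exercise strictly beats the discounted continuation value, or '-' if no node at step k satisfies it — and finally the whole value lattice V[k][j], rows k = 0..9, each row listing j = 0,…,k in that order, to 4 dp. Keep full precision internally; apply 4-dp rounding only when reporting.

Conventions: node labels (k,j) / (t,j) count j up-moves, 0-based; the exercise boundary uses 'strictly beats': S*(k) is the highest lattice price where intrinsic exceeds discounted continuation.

params: Δt=0.09300 u=1.11196 d=0.89931 q=0.48926 e^(-rΔt)=0.99666
t_9 payoffs: 60.6608 53.9929 45.7483 35.5541 22.9495 7.3643 0.0000 0.0000 0.0000 0.0000
t_8: node(8,0) S=31.3564 payoff=57.5036 vs cont=57.2066 → 57.5036 [stop]  node(8,1) S=38.7709 payoff=50.0891 vs cont=49.7921 → 50.0891 [stop]  node(8,2) S=47.9386 payoff=40.9214 vs cont=40.6244 → 40.9214 [stop]  node(8,3) S=59.2741 payoff=29.5859 vs cont=29.2889 → 29.5859 [stop]  node(8,4) S=73.2900 payoff=15.5700 vs cont=15.2730 → 15.5700 [stop]  node(8,5) S=90.6201 payoff=0.0000 vs cont=3.7487 → 3.7487 [wait]  node(8,6) S=112.0480 payoff=0.0000 vs cont=0.0000 → 0.0000 [wait]  node(8,7) S=138.5427 payoff=0.0000 vs cont=0.0000 → 0.0000 [wait]  node(8,8) S=171.3023 payoff=0.0000 vs cont=0.0000 → 0.0000 [wait]  ⇒ S*(8)=73.2900
t_7: node(7,0) S=34.8671 payoff=53.9929 vs cont=53.6959 → 53.9929 [stop]  node(7,1) S=43.1117 payoff=45.7483 vs cont=45.4512 → 45.7483 [stop]  node(7,2) S=53.3059 payoff=35.5541 vs cont=35.2571 → 35.5541 [stop]  node(7,3) S=65.9105 payoff=22.9495 vs cont=22.6524 → 22.9495 [stop]  node(7,4) S=81.4957 payoff=7.3643 vs cont=9.7535 → 9.7535 [wait]  node(7,5) S=100.7660 payoff=0.0000 vs cont=1.9082 → 1.9082 [wait]  node(7,6) S=124.5931 payoff=0.0000 vs cont=0.0000 → 0.0000 [wait]  node(7,7) S=154.0542 payoff=0.0000 vs cont=0.0000 → 0.0000 [wait]  ⇒ S*(7)=65.9105
t_6: node(6,0) S=38.7709 payoff=50.0891 vs cont=49.7921 → 50.0891 [stop]  node(6,1) S=47.9386 payoff=40.9214 vs cont=40.6244 → 40.9214 [stop]  node(6,2) S=59.2741 payoff=29.5859 vs cont=29.2889 → 29.5859 [stop]  node(6,3) S=73.2900 payoff=15.5700 vs cont=16.4380 → 16.4380 [wait]  node(6,4) S=90.6201 payoff=0.0000 vs cont=5.8953 → 5.8953 [wait]  node(6,5) S=112.0480 payoff=0.0000 vs cont=0.9713 → 0.9713 [wait]  node(6,6) S=138.5427 payoff=0.0000 vs cont=0.0000 → 0.0000 [wait]  ⇒ S*(6)=59.2741
t_5: node(5,0) S=43.1117 payoff=45.7483 vs cont=45.4512 → 45.7483 [stop]  node(5,1) S=53.3059 payoff=35.5541 vs cont=35.2571 → 35.5541 [stop]  node(5,2) S=65.9105 payoff=22.9495 vs cont=23.0757 → 23.0757 [wait]  node(5,3) S=81.4957 payoff=7.3643 vs cont=11.2422 → 11.2422 [wait]  node(5,4) S=100.7660 payoff=0.0000 vs cont=3.4745 → 3.4745 [wait]  node(5,5) S=124.5931 payoff=0.0000 vs cont=0.4944 → 0.4944 [wait]  ⇒ S*(5)=53.3059
t_4: node(4,0) S=47.9386 payoff=40.9214 vs cont=40.6244 → 40.9214 [stop]  node(4,1) S=59.2741 payoff=29.5859 vs cont=29.3505 → 29.5859 [stop]  node(4,2) S=73.2900 payoff=15.5700 vs cont=17.2282 → 17.2282 [wait]  node(4,3) S=90.6201 payoff=0.0000 vs cont=7.4169 → 7.4169 [wait]  node(4,4) S=112.0480 payoff=0.0000 vs cont=2.0097 → 2.0097 [wait]  ⇒ S*(4)=59.2741
t_3: node(3,0) S=53.3059 payoff=35.5541 vs cont=35.2571 → 35.5541 [stop]  node(3,1) S=65.9105 payoff=22.9495 vs cont=23.4610 → 23.4610 [wait]  node(3,2) S=81.4957 payoff=7.3643 vs cont=12.3863 → 12.3863 [wait]  node(3,3) S=100.7660 payoff=0.0000 vs cont=4.7554 → 4.7554 [wait]  ⇒ S*(3)=53.3059
t_2: node(2,0) S=59.2741 payoff=29.5859 vs cont=29.5383 → 29.5859 [stop]  node(2,1) S=73.2900 payoff=15.5700 vs cont=17.9823 → 17.9823 [wait]  node(2,2) S=90.6201 payoff=0.0000 vs cont=8.6239 → 8.6239 [wait]  ⇒ S*(2)=59.2741
t_1: node(1,0) S=65.9105 payoff=22.9495 vs cont=23.8287 → 23.8287 [wait]  node(1,1) S=81.4957 payoff=7.3643 vs cont=13.3587 → 13.3587 [wait]  ⇒ S*(1)=-
t_0: node(0,0) S=73.2900 payoff=15.5700 vs cont=18.6436 → 18.6436 [wait]  ⇒ S*(0)=-

price = 18.6436
boundary = - - 59.2741 53.3059 59.2741 53.3059 59.2741 65.9105 73.2900
tree:
18.6436
23.8287 13.3587
29.5859 17.9823 8.6239
35.5541 23.4610 12.3863 4.7554
40.9214 29.5859 17.2282 7.4169 2.0097
45.7483 35.5541 23.0757 11.2422 3.4745 0.4944
50.0891 40.9214 29.5859 16.4380 5.8953 0.9713 0.0000
53.9929 45.7483 35.5541 22.9495 9.7535 1.9082 0.0000 0.0000
57.5036 50.0891 40.9214 29.5859 15.5700 3.7487 0.0000 0.0000 0.0000
60.6608 53.9929 45.7483 35.5541 22.9495 7.3643 0.0000 0.0000 0.0000 0.0000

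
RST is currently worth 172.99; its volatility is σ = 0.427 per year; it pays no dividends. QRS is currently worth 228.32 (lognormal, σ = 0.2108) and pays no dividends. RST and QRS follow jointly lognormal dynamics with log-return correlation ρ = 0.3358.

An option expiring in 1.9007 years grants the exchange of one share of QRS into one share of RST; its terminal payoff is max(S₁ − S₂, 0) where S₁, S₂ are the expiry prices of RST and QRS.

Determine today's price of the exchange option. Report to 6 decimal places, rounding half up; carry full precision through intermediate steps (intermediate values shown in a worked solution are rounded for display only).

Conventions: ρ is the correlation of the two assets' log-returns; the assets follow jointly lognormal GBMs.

exchange price = 21.880899

σ_eff = √(σ₁² + σ₂² − 2ρσ₁σ₂) = √(0.427² + 0.2108² − 2·0.3358·0.427·0.2108) = 0.407816
d₁ = (ln(S₁/S₂) + (q₂ − q₁ + σ_eff²/2)T) / (σ_eff√T) = (ln(172.99/228.32) + (0.0 − 0.0 + 0.083157)·1.9007) / 0.562239 = -0.212468
d₂ = d₁ − σ_eff√T = -0.212468 − 0.562239 = -0.774707
N(d₁) = 0.415871,  N(d₂) = 0.219256
V = S₁·e^{−q₁T}·N(d₁) − S₂·e^{−q₂T}·N(d₂) = 71.941496 − 50.060597 = 21.880899
Key observation: r never enters — measured in units of QRS, the claim is a call on S₁/S₂ struck at 1, so only the dividend yields and σ_eff matter.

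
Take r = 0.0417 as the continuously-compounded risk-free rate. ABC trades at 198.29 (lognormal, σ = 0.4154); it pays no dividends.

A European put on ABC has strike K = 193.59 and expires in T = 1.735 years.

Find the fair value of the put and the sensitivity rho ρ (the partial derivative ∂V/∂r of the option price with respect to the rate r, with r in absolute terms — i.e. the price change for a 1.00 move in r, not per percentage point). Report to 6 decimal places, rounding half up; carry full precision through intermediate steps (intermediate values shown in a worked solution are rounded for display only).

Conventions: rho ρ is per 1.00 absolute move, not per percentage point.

price = 32.295559
ρ = -168.353370

σ√T = 0.4154·√1.735 = 0.547162
d₁ = (ln(S/K) + (r+σ²/2)T) / (σ√T) = (ln(198.29/193.59) + (0.0417+0.4154²/2)·1.735) / 0.547162 = (0.023988 + 0.222043) / 0.547162 = 0.449649
d₂ = d₁ − σ√T = 0.449649 − 0.547162 = -0.097514
e^{−rT} = 0.930206
N(−d₁) = 0.326482,  N(−d₂) = 0.538841
Put price V = K·e^{−rT}·N(−d₂) − S·N(−d₁) = 97.033643 − 64.738084 = 32.295559
ρ = −K·T·e^{−rT}·N(−d₂) = -168.353370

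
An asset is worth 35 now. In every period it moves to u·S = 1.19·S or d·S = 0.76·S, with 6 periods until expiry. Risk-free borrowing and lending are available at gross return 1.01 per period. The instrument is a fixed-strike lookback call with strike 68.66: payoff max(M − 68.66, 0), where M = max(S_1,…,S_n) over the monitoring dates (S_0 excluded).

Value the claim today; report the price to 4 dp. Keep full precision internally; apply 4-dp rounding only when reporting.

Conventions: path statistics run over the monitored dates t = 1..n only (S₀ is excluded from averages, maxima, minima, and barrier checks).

With p* = (R−d)/(u−d) = 0.5814, sum probability × payoff across the paths and divide by R^6.
Enumerate all 2^6 = 64 price paths (U = up ×1.19, D = down ×0.76); each path with k up-moves has probability p*^k·(1−p*)^(6−k).
DDDDDD: M=26.6000, payoff=0.0000, prob=0.005381
UDDDDD: M=41.6500, payoff=0.0000, prob=0.007473
DUDDDD: M=31.6540, payoff=0.0000, prob=0.007473
UUDDDD: M=49.5635, payoff=0.0000, prob=0.010379
DDUDDD: M=26.6000, payoff=0.0000, prob=0.007473
UDUDDD: M=41.6500, payoff=0.0000, prob=0.010379
DUUDDD: M=37.6683, payoff=0.0000, prob=0.010379
UUUDDD: M=58.9806, payoff=0.0000, prob=0.014415
DDDUDD: M=26.6000, payoff=0.0000, prob=0.007473
UDDUDD: M=41.6500, payoff=0.0000, prob=0.010379
DUDUDD: M=31.6540, payoff=0.0000, prob=0.010379
UUDUDD: M=49.5635, payoff=0.0000, prob=0.014415
DDUUDD: M=28.6279, payoff=0.0000, prob=0.010379
UDUUDD: M=44.8252, payoff=0.0000, prob=0.014415
DUUUDD: M=44.8252, payoff=0.0000, prob=0.014415
UUUUDD: M=70.1869, payoff=1.5269, prob=0.020021
DDDDUD: M=26.6000, payoff=0.0000, prob=0.007473
UDDDUD: M=41.6500, payoff=0.0000, prob=0.010379
DUDDUD: M=31.6540, payoff=0.0000, prob=0.010379
UUDDUD: M=49.5635, payoff=0.0000, prob=0.014415
DDUDUD: M=26.6000, payoff=0.0000, prob=0.010379
UDUDUD: M=41.6500, payoff=0.0000, prob=0.014415
DUUDUD: M=37.6683, payoff=0.0000, prob=0.014415
UUUDUD: M=58.9806, payoff=0.0000, prob=0.020021
DDDUUD: M=26.6000, payoff=0.0000, prob=0.010379
UDDUUD: M=41.6500, payoff=0.0000, prob=0.014415
DUDUUD: M=34.0672, payoff=0.0000, prob=0.014415
UUDUUD: M=53.3420, payoff=0.0000, prob=0.020021
DDUUUD: M=34.0672, payoff=0.0000, prob=0.014415
UDUUUD: M=53.3420, payoff=0.0000, prob=0.020021
DUUUUD: M=53.3420, payoff=0.0000, prob=0.020021
UUUUUD: M=83.5224, payoff=14.8624, prob=0.027807
DDDDDU: M=26.6000, payoff=0.0000, prob=0.007473
UDDDDU: M=41.6500, payoff=0.0000, prob=0.010379
DUDDDU: M=31.6540, payoff=0.0000, prob=0.010379
UUDDDU: M=49.5635, payoff=0.0000, prob=0.014415
DDUDDU: M=26.6000, payoff=0.0000, prob=0.010379
UDUDDU: M=41.6500, payoff=0.0000, prob=0.014415
DUUDDU: M=37.6683, payoff=0.0000, prob=0.014415
UUUDDU: M=58.9806, payoff=0.0000, prob=0.020021
DDDUDU: M=26.6000, payoff=0.0000, prob=0.010379
UDDUDU: M=41.6500, payoff=0.0000, prob=0.014415
DUDUDU: M=31.6540, payoff=0.0000, prob=0.014415
UUDUDU: M=49.5635, payoff=0.0000, prob=0.020021
DDUUDU: M=28.6279, payoff=0.0000, prob=0.014415
UDUUDU: M=44.8252, payoff=0.0000, prob=0.020021
DUUUDU: M=44.8252, payoff=0.0000, prob=0.020021
UUUUDU: M=70.1869, payoff=1.5269, prob=0.027807
DDDDUU: M=26.6000, payoff=0.0000, prob=0.010379
UDDDUU: M=41.6500, payoff=0.0000, prob=0.014415
DUDDUU: M=31.6540, payoff=0.0000, prob=0.014415
UUDDUU: M=49.5635, payoff=0.0000, prob=0.020021
DDUDUU: M=26.6000, payoff=0.0000, prob=0.014415
UDUDUU: M=41.6500, payoff=0.0000, prob=0.020021
DUUDUU: M=40.5399, payoff=0.0000, prob=0.020021
UUUDUU: M=63.4770, payoff=0.0000, prob=0.027807
DDDUUU: M=26.6000, payoff=0.0000, prob=0.014415
UDDUUU: M=41.6500, payoff=0.0000, prob=0.020021
DUDUUU: M=40.5399, payoff=0.0000, prob=0.020021
UUDUUU: M=63.4770, payoff=0.0000, prob=0.027807
DDUUUU: M=40.5399, payoff=0.0000, prob=0.020021
UDUUUU: M=63.4770, payoff=0.0000, prob=0.027807
DUUUUU: M=63.4770, payoff=0.0000, prob=0.027807
UUUUUU: M=99.3916, payoff=30.7316, prob=0.038622
Price = Σ prob·payoff / R^6 = 1.673216 / 1.061520 = 1.5762

price = 1.5762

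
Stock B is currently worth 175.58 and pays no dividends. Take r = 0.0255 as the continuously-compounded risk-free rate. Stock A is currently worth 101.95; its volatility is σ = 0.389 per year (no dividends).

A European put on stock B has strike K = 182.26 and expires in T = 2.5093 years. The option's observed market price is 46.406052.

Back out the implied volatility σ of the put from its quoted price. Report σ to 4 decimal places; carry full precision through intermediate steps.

At σ = 0.4542 the Black–Scholes value reproduces the quote:
σ√T = 0.4542·√2.5093 = 0.719488
d₁ = (ln(S/K) + (r+σ²/2)T) / (σ√T) = (ln(175.58/182.26) + (0.0255+0.4542²/2)·2.5093) / 0.719488 = (-0.037339 + 0.322818) / 0.719488 = 0.396781
d₂ = d₁ − σ√T = 0.396781 − 0.719488 = -0.322707
e^{−rT} = 0.938017
N(−d₁) = 0.345765,  N(−d₂) = 0.626541
V = K·e^{−rT}·N(−d₂) − S·N(−d₁) = 107.115385 − 60.709333 = 46.406052 (the observed quote) — the price is monotone increasing in volatility, hence this σ is the only solution

sigma = 0.4542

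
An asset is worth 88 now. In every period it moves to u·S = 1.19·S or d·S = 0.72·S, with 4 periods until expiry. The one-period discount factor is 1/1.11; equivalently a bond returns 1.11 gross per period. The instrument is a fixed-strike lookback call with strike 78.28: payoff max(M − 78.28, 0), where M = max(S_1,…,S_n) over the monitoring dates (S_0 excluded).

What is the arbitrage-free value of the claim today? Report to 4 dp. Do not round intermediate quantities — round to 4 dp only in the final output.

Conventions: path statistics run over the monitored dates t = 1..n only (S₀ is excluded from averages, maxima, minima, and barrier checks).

price = 43.2945

Risk-neutral up-probability p* = (R−d)/(u−d) = (1.11−0.72)/(1.19−0.72) = 0.8298; the claim prices as the p*-weighted sum of path payoffs discounted by R^4.
Enumerate all 2^4 = 16 price paths (U = up ×1.19, D = down ×0.72); each path with k up-moves has probability p*^k·(1−p*)^(4−k).
DDDD: M=63.3600, payoff=0.0000, prob=0.000839
UDDD: M=104.7200, payoff=26.4400, prob=0.004092
DUDD: M=75.3984, payoff=0.0000, prob=0.004092
UUDD: M=124.6168, payoff=46.3368, prob=0.019949
DDUD: M=63.3600, payoff=0.0000, prob=0.004092
UDUD: M=104.7200, payoff=26.4400, prob=0.019949
DUUD: M=89.7241, payoff=11.4441, prob=0.019949
UUUD: M=148.2940, payoff=70.0140, prob=0.097251
DDDU: M=63.3600, payoff=0.0000, prob=0.004092
UDDU: M=104.7200, payoff=26.4400, prob=0.019949
DUDU: M=75.3984, payoff=0.0000, prob=0.019949
UUDU: M=124.6168, payoff=46.3368, prob=0.097251
DDUU: M=64.6013, payoff=0.0000, prob=0.019949
UDUU: M=106.7717, payoff=28.4917, prob=0.097251
DUUU: M=106.7717, payoff=28.4917, prob=0.097251
UUUU: M=176.4699, payoff=98.1899, prob=0.474097
Price = Σ prob·payoff / R^4 = 65.724095 / 1.518070 = 43.2945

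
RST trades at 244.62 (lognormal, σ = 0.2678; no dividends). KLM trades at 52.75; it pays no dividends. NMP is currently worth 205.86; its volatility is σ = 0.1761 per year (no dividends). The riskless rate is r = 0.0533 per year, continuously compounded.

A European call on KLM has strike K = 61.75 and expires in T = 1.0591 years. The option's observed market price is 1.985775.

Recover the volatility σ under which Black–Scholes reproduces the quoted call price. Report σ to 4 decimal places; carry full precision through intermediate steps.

sigma = 0.1850

At σ = 0.1850 the Black–Scholes value reproduces the quote:
σ√T = 0.185·√1.0591 = 0.190388
d₁ = (ln(S/K) + (r+σ²/2)T) / (σ√T) = (ln(52.75/61.75) + (0.0533+0.185²/2)·1.0591) / 0.190388 = (-0.157530 + 0.074574) / 0.190388 = -0.435722
d₂ = d₁ − σ√T = -0.435722 − 0.190388 = -0.626110
e^{−rT} = 0.945114
N(d₁) = 0.331519,  N(d₂) = 0.265621
V = S·N(d₁) − K·e^{−rT}·N(d₂) = 17.487643 − 15.501868 = 1.985775 (the quoted price), and the Black–Scholes price is strictly increasing in σ, so σ is unique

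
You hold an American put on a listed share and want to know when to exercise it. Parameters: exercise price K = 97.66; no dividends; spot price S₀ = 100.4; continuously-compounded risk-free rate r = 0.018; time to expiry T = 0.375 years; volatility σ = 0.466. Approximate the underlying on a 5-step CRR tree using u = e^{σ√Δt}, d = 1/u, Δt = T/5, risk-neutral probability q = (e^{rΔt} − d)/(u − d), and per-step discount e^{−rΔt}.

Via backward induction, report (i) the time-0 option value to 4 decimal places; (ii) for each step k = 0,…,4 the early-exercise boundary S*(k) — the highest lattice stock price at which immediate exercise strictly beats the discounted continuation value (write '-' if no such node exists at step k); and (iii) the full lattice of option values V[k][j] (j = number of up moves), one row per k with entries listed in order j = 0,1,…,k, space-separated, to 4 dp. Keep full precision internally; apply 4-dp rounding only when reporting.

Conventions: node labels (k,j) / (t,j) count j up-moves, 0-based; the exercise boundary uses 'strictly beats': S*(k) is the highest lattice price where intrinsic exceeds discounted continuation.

price = 10.1575
boundary = - - - 68.4637 77.7830
tree:
10.1575
14.9941 4.8066
21.3872 7.9258 1.3509
29.1963 12.7622 2.5688 0.0000
37.3990 19.8770 4.8849 0.0000 0.0000
44.6190 29.1963 9.2891 0.0000 0.0000 0.0000

Δt=0.07500  u=1.13612  d=0.88019  q=0.47342  discount=0.99865
step 5 (expiry): payoffs max(K−S,0) = 44.6190 29.1963 9.2891 0.0000 0.0000 0.0000
step 4: (k=4,j=0): S=60.2610, K−S=37.3990, hold=37.2673 ⇒ V=37.3990 exercise | (k=4,j=1): S=77.7830, K−S=19.8770, hold=19.7452 ⇒ V=19.8770 exercise | (k=4,j=2): S=100.4000, K−S=0.0000, hold=4.8849 ⇒ V=4.8849 continue | (k=4,j=3): S=129.5933, K−S=0.0000, hold=0.0000 ⇒ V=0.0000 continue | (k=4,j=4): S=167.2751, K−S=0.0000, hold=0.0000 ⇒ V=0.0000 continue  boundary S*=77.7830
step 3: (k=3,j=0): S=68.4637, K−S=29.1963, hold=29.0645 ⇒ V=29.1963 exercise | (k=3,j=1): S=88.3709, K−S=9.2891, hold=12.7622 ⇒ V=12.7622 continue | (k=3,j=2): S=114.0665, K−S=0.0000, hold=2.5688 ⇒ V=2.5688 continue | (k=3,j=3): S=147.2336, K−S=0.0000, hold=0.0000 ⇒ V=0.0000 continue  boundary S*=68.4637
step 2: (k=2,j=0): S=77.7830, K−S=19.8770, hold=21.3872 ⇒ V=21.3872 continue | (k=2,j=1): S=100.4000, K−S=0.0000, hold=7.9258 ⇒ V=7.9258 continue | (k=2,j=2): S=129.5933, K−S=0.0000, hold=1.3509 ⇒ V=1.3509 continue  boundary S*=-
step 1: (k=1,j=0): S=88.3709, K−S=9.2891, hold=14.9941 ⇒ V=14.9941 continue | (k=1,j=1): S=114.0665, K−S=0.0000, hold=4.8066 ⇒ V=4.8066 continue  boundary S*=-
step 0: (k=0,j=0): S=100.4000, K−S=0.0000, hold=10.1575 ⇒ V=10.1575 continue  boundary S*=-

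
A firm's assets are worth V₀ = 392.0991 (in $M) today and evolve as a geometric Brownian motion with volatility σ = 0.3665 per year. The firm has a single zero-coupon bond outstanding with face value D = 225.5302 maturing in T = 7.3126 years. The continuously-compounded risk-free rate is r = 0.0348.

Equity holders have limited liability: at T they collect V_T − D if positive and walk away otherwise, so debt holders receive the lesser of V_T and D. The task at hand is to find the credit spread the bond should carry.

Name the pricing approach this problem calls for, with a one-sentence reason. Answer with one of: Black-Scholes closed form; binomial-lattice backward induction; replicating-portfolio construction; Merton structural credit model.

framework: Merton structural credit model

Key observation: the question is about default risk generated by asset-value dynamics against a debt face of 225.5302 — the structural framework prices exactly that.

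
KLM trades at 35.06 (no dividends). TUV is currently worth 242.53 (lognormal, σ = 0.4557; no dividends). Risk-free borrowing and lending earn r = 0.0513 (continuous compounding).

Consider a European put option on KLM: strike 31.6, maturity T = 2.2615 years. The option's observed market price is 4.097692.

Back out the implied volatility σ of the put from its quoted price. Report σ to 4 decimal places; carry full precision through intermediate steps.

sigma = 0.3769

At σ = 0.3769 the Black–Scholes value reproduces the quote:
σ√T = 0.3769·√2.2615 = 0.566793
d₁ = (ln(S/K) + (r+σ²/2)T) / (σ√T) = (ln(35.06/31.6) + (0.0513+0.3769²/2)·2.2615) / 0.566793 = (0.103904 + 0.276642) / 0.566793 = 0.671402
d₂ = d₁ − σ√T = 0.671402 − 0.566793 = 0.104609
e^{−rT} = 0.890462
N(−d₁) = 0.250982,  N(−d₂) = 0.458343
V = K·e^{−rT}·N(−d₂) − S·N(−d₁) = 12.897131 − 8.799439 = 4.097692 (the quoted price), and the Black–Scholes price is strictly increasing in σ, so σ is unique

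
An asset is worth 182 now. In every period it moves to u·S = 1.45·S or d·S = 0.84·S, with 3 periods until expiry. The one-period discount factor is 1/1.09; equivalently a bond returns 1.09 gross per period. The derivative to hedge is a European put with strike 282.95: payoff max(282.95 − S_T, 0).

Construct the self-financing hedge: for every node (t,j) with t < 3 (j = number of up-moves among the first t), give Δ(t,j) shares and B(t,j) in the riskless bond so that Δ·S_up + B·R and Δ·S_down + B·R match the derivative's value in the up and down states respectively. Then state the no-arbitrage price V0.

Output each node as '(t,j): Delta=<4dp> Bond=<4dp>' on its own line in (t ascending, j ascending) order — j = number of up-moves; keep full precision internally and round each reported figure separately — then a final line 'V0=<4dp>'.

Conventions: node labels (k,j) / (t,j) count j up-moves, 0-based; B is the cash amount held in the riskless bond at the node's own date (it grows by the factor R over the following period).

(0,0): Delta=-0.5616 Bond=161.9972
(1,0): Delta=-0.8449 Bond=219.8747
(1,1): Delta=-0.3254 Bond=114.2283
(2,0): Delta=-1.0000 Bond=259.5872
(2,1): Delta=-0.7154 Bond=210.9733
(2,2): Delta=0.0000 Bond=0.0000
V0=59.7787

The replicating-portfolio and risk-neutral prices coincide; use p* = (1.09−0.84)/(1.45−0.84) = 0.4098 for the latter.
Terminal payoffs: V(3,0)=175.0779, V(3,1)=96.7422, V(3,2)=0.0000, V(3,3)=0.0000
Node (2,0) S=128.4192: V=(p*·96.7422+(1−p*)·175.0779)/1.09=131.1680; Δ=(96.7422−175.0779)/(186.2078−107.8721)=-1.0000; B=V−Δ·S=259.5872
Node (2,1) S=221.6760: V=(p*·0.0000+(1−p*)·96.7422)/1.09=52.3796; Δ=(0.0000−96.7422)/(321.4302−186.2078)=-0.7154; B=V−Δ·S=210.9733
Node (2,2) S=382.6550: V=(p*·0.0000+(1−p*)·0.0000)/1.09=0.0000; Δ=(0.0000−0.0000)/(554.8497−321.4302)=0.0000; B=V−Δ·S=0.0000
Node (1,0) S=152.8800: V=(p*·52.3796+(1−p*)·131.1680)/1.09=90.7134; Δ=(52.3796−131.1680)/(221.6760−128.4192)=-0.8449; B=V−Δ·S=219.8747
Node (1,1) S=263.9000: V=(p*·0.0000+(1−p*)·52.3796)/1.09=28.3601; Δ=(0.0000−52.3796)/(382.6550−221.6760)=-0.3254; B=V−Δ·S=114.2283
Node (0,0) S=182.0000: V=(p*·28.3601+(1−p*)·90.7134)/1.09=59.7787; Δ=(28.3601−90.7134)/(263.9000−152.8800)=-0.5616; B=V−Δ·S=161.9972
Sanity check at the root: Δ(0,0)·S0 + B(0,0) reproduces V0 = 59.7787.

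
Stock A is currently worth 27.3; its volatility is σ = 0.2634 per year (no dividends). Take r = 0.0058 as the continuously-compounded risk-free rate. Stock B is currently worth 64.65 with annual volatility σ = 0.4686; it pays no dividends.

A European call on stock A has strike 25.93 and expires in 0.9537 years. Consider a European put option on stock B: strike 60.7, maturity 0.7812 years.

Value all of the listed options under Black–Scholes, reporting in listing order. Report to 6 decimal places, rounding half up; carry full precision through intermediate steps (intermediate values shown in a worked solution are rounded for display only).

price(stock A call K=25.93) = 3.538989
price(stock B put K=60.7) = 8.281897

[stock A call K=25.93]
σ√T = 0.2634·√0.9537 = 0.257230
d₁ = (ln(S/K) + (r+σ²/2)T) / (σ√T) = (ln(27.3/25.93) + (0.0058+0.2634²/2)·0.9537) / 0.257230 = (0.051486 + 0.038615) / 0.257230 = 0.350275
d₂ = d₁ − σ√T = 0.350275 − 0.257230 = 0.093045
e^{−rT} = 0.994484
N(d₁) = 0.636934,  N(d₂) = 0.537066
price = S·N(d₁) − K·e^{−rT}·N(d₂) = 17.388292 − 13.849303 = 3.538989
[stock B put K=60.7]
σ√T = 0.4686·√0.7812 = 0.414175
d₁ = (ln(S/K) + (r+σ²/2)T) / (σ√T) = (ln(64.65/60.7) + (0.0058+0.4686²/2)·0.7812) / 0.414175 = (0.063044 + 0.090301) / 0.414175 = 0.370244
d₂ = d₁ − σ√T = 0.370244 − 0.414175 = -0.043931
e^{−rT} = 0.995479
N(−d₁) = 0.355600,  N(−d₂) = 0.517520
price = K·e^{−rT}·N(−d₂) − S·N(−d₁) = 31.271460 − 22.989562 = 8.281897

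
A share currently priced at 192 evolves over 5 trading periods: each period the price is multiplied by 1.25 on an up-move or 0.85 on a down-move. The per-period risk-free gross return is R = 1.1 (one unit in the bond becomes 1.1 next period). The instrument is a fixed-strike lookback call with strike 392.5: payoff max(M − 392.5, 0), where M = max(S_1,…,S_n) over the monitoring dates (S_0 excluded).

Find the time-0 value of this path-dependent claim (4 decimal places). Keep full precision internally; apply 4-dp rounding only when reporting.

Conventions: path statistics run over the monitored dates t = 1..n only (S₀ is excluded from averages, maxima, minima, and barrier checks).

price = 15.0075

No-arbitrage gives p* = (R−d)/(u−d) = 0.6250: enumerate every path, weight its payoff by its p*-probability, and discount by R^5.
Enumerate all 2^5 = 32 price paths (U = up ×1.25, D = down ×0.85); each path with k up-moves has probability p*^k·(1−p*)^(5−k).
DDDDD: M=163.2000, payoff=0.0000, prob=0.007416
UDDDD: M=240.0000, payoff=0.0000, prob=0.012360
DUDDD: M=204.0000, payoff=0.0000, prob=0.012360
UUDDD: M=300.0000, payoff=0.0000, prob=0.020599
DDUDD: M=173.4000, payoff=0.0000, prob=0.012360
UDUDD: M=255.0000, payoff=0.0000, prob=0.020599
DUUDD: M=255.0000, payoff=0.0000, prob=0.020599
UUUDD: M=375.0000, payoff=0.0000, prob=0.034332
DDDUD: M=163.2000, payoff=0.0000, prob=0.012360
UDDUD: M=240.0000, payoff=0.0000, prob=0.020599
DUDUD: M=216.7500, payoff=0.0000, prob=0.020599
UUDUD: M=318.7500, payoff=0.0000, prob=0.034332
DDUUD: M=216.7500, payoff=0.0000, prob=0.020599
UDUUD: M=318.7500, payoff=0.0000, prob=0.034332
DUUUD: M=318.7500, payoff=0.0000, prob=0.034332
UUUUD: M=468.7500, payoff=76.2500, prob=0.057220
DDDDU: M=163.2000, payoff=0.0000, prob=0.012360
UDDDU: M=240.0000, payoff=0.0000, prob=0.020599
DUDDU: M=204.0000, payoff=0.0000, prob=0.020599
UUDDU: M=300.0000, payoff=0.0000, prob=0.034332
DDUDU: M=184.2375, payoff=0.0000, prob=0.020599
UDUDU: M=270.9375, payoff=0.0000, prob=0.034332
DUUDU: M=270.9375, payoff=0.0000, prob=0.034332
UUUDU: M=398.4375, payoff=5.9375, prob=0.057220
DDDUU: M=184.2375, payoff=0.0000, prob=0.020599
UDDUU: M=270.9375, payoff=0.0000, prob=0.034332
DUDUU: M=270.9375, payoff=0.0000, prob=0.034332
UUDUU: M=398.4375, payoff=5.9375, prob=0.057220
DDUUU: M=270.9375, payoff=0.0000, prob=0.034332
UDUUU: M=398.4375, payoff=5.9375, prob=0.057220
DUUUU: M=398.4375, payoff=5.9375, prob=0.057220
UUUUU: M=585.9375, payoff=193.4375, prob=0.095367
Price = Σ prob·payoff / R^5 = 24.169683 / 1.610510 = 15.0075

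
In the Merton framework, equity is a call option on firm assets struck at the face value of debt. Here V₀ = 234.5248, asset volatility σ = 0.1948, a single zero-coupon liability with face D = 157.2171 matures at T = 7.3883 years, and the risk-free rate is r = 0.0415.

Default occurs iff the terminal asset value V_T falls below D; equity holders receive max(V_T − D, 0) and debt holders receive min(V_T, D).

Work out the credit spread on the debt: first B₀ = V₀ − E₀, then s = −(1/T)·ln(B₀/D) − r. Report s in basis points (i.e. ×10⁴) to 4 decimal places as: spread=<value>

With assets at 234.5248 and a single debt payment of 157.2171 at 7.3883 years:
d₁ = [ln(V₀/D) + (r + σ²/2)T] / (σ√T)
   = [ln(234.5248/157.2171) + (0.0415 + 0.5·0.1948²)·7.3883] / (0.1948·√7.3883)
   = [0.399934 + 0.446797] / 0.529494 = 1.599130
d₂ = d₁ − σ√T = 1.599130 − 0.529494 = 1.069636
N(d₁) = 0.945104,  N(d₂) = 0.857608,  e^(−rT) = 0.735934
E₀ = V₀·N(d₁) − D·e^(−rT)·N(d₂)
   = 234.5248·0.945104 − 157.2171·0.735934·0.857608 = 122.423825
B₀ = V₀ − E₀ = 234.5248 − 122.423825 = 112.100975
spread = −(1/T)·ln(B₀/D) − r = −(1/7.3883)·ln(112.100975/157.2171) − 0.0415 = 0.00427882
in basis points: 0.00427882 × 10⁴ = 42.7882 bp

spread=42.7882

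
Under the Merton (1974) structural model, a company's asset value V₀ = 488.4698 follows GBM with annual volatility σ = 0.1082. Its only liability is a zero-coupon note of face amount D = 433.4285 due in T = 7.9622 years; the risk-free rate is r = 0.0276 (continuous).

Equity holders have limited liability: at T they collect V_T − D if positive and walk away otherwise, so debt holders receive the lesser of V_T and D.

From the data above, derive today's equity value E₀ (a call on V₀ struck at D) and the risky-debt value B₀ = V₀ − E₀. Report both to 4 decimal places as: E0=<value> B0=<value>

E0=148.9310 B0=339.5388

With assets at 488.4698 and a single debt payment of 433.4285 at 7.9622 years:
d₁ = [ln(V₀/D) + (r + σ²/2)T] / (σ√T)
   = [ln(488.4698/433.4285) + (0.0276 + 0.5·0.1082²)·7.9622] / (0.1082·√7.9622)
   = [0.119551 + 0.266364] / 0.305312 = 1.264003
d₂ = d₁ − σ√T = 1.264003 − 0.305312 = 0.958691
N(d₁) = 0.896886,  N(d₂) = 0.831143,  e^(−rT) = 0.802714
E₀ = V₀·N(d₁) − D·e^(−rT)·N(d₂)
   = 488.4698·0.896886 − 433.4285·0.802714·0.831143 = 148.930998
B₀ = V₀ − E₀ = 488.4698 − 148.930998 = 339.538802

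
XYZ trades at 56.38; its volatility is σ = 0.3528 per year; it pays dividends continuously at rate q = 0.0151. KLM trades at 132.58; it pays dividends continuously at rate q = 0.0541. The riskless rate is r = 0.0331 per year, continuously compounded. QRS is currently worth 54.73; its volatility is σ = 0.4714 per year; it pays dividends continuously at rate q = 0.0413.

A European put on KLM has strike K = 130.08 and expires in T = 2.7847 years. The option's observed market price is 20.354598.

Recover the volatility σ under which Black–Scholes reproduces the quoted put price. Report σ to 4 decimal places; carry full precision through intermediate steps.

sigma = 0.2335

At σ = 0.2335 the Black–Scholes value reproduces the quote:
σ√T = 0.2335·√2.7847 = 0.389651
d₁ = (ln(S/K) + (r−q+σ²/2)T) / (σ√T) = (ln(132.58/130.08) + (0.0331−0.0541+0.2335²/2)·2.7847) / 0.389651 = (0.019037 + 0.017435) / 0.389651 = 0.093602
d₂ = d₁ − σ√T = 0.093602 − 0.389651 = -0.296050
e^{−rT} = 0.911947
e^{−qT} = 0.860147
N(−d₁) = 0.462713,  N(−d₂) = 0.616404
V = K·e^{−rT}·N(−d₂) − S·e^{−qT}·N(−d₁) = 73.121565 − 52.766967 = 20.354598 (matching the quote); vega is positive throughout, so no other σ reproduces this price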